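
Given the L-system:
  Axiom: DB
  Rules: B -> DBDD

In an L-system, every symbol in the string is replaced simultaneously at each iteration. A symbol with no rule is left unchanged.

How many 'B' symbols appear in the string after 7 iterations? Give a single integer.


Answer: 1

Derivation:
Step 0: DB  (1 'B')
Step 1: DDBDD  (1 'B')
Step 2: DDDBDDDD  (1 'B')
Step 3: DDDDBDDDDDD  (1 'B')
Step 4: DDDDDBDDDDDDDD  (1 'B')
Step 5: DDDDDDBDDDDDDDDDD  (1 'B')
Step 6: DDDDDDDBDDDDDDDDDDDD  (1 'B')
Step 7: DDDDDDDDBDDDDDDDDDDDDDD  (1 'B')


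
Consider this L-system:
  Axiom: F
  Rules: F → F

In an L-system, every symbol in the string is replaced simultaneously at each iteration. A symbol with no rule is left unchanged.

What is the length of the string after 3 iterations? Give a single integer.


Answer: 1

Derivation:
Step 0: length = 1
Step 1: length = 1
Step 2: length = 1
Step 3: length = 1


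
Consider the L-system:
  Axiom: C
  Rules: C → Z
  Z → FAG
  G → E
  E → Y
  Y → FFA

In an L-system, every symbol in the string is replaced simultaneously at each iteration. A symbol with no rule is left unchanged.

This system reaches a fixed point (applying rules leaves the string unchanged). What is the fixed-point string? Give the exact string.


Answer: FAFFA

Derivation:
Step 0: C
Step 1: Z
Step 2: FAG
Step 3: FAE
Step 4: FAY
Step 5: FAFFA
Step 6: FAFFA  (unchanged — fixed point at step 5)


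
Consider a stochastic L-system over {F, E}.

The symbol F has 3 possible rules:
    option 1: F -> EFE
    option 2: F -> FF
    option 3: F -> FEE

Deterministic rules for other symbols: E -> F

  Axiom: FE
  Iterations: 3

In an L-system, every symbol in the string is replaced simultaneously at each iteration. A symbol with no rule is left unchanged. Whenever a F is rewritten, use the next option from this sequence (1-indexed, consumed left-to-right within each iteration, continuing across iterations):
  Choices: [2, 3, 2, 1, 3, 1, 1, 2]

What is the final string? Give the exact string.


Answer: FEEFFEFEEFEFFFF

Derivation:
Step 0: FE
Step 1: FFF  (used choices [2])
Step 2: FEEFFEFE  (used choices [3, 2, 1])
Step 3: FEEFFEFEEFEFFFF  (used choices [3, 1, 1, 2])


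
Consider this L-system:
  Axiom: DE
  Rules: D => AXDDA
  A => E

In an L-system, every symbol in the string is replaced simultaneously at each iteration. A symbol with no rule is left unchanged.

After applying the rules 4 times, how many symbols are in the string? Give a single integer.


Answer: 62

Derivation:
Step 0: length = 2
Step 1: length = 6
Step 2: length = 14
Step 3: length = 30
Step 4: length = 62


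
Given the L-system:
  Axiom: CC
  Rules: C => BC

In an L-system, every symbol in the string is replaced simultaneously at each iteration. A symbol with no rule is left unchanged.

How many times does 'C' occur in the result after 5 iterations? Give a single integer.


Answer: 2

Derivation:
Step 0: CC  (2 'C')
Step 1: BCBC  (2 'C')
Step 2: BBCBBC  (2 'C')
Step 3: BBBCBBBC  (2 'C')
Step 4: BBBBCBBBBC  (2 'C')
Step 5: BBBBBCBBBBBC  (2 'C')


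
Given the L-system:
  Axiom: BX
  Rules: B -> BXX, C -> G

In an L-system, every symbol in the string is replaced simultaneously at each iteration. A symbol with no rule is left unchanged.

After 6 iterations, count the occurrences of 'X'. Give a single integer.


Answer: 13

Derivation:
Step 0: BX  (1 'X')
Step 1: BXXX  (3 'X')
Step 2: BXXXXX  (5 'X')
Step 3: BXXXXXXX  (7 'X')
Step 4: BXXXXXXXXX  (9 'X')
Step 5: BXXXXXXXXXXX  (11 'X')
Step 6: BXXXXXXXXXXXXX  (13 'X')


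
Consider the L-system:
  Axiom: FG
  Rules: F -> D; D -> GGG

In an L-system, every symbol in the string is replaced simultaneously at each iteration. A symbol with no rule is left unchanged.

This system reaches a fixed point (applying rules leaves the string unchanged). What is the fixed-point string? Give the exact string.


Step 0: FG
Step 1: DG
Step 2: GGGG
Step 3: GGGG  (unchanged — fixed point at step 2)

Answer: GGGG


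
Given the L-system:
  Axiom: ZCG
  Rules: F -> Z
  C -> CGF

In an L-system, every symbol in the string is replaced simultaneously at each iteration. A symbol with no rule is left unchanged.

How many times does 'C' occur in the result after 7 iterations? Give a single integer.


Step 0: ZCG  (1 'C')
Step 1: ZCGFG  (1 'C')
Step 2: ZCGFGZG  (1 'C')
Step 3: ZCGFGZGZG  (1 'C')
Step 4: ZCGFGZGZGZG  (1 'C')
Step 5: ZCGFGZGZGZGZG  (1 'C')
Step 6: ZCGFGZGZGZGZGZG  (1 'C')
Step 7: ZCGFGZGZGZGZGZGZG  (1 'C')

Answer: 1


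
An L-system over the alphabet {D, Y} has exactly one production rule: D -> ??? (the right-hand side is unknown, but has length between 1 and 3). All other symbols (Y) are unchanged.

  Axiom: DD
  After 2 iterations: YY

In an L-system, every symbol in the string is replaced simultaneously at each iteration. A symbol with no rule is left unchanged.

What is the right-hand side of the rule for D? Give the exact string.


Trying D -> Y:
  Step 0: DD
  Step 1: YY
  Step 2: YY
Matches the given result.

Answer: Y


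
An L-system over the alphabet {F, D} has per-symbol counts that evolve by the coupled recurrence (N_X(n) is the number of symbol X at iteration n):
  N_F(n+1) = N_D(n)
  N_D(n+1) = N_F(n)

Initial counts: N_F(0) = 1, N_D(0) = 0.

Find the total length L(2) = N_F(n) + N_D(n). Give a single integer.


Answer: 1

Derivation:
Step 0: N_F=1, N_D=0, L=1
Step 1: N_F=0, N_D=1, L=1
Step 2: N_F=1, N_D=0, L=1


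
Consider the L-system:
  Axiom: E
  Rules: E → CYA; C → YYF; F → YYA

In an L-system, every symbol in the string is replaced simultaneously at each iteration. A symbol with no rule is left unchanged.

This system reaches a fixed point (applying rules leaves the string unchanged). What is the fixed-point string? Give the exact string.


Step 0: E
Step 1: CYA
Step 2: YYFYA
Step 3: YYYYAYA
Step 4: YYYYAYA  (unchanged — fixed point at step 3)

Answer: YYYYAYA


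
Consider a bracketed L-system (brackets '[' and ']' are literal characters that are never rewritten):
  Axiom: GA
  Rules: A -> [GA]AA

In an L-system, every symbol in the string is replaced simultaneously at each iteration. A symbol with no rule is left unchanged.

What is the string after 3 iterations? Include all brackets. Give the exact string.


Step 0: GA
Step 1: G[GA]AA
Step 2: G[G[GA]AA][GA]AA[GA]AA
Step 3: G[G[G[GA]AA][GA]AA[GA]AA][G[GA]AA][GA]AA[GA]AA[G[GA]AA][GA]AA[GA]AA

Answer: G[G[G[GA]AA][GA]AA[GA]AA][G[GA]AA][GA]AA[GA]AA[G[GA]AA][GA]AA[GA]AA


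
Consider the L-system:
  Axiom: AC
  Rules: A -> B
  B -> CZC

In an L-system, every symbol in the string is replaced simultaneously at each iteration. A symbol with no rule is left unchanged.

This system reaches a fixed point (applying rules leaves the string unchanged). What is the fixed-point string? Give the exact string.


Answer: CZCC

Derivation:
Step 0: AC
Step 1: BC
Step 2: CZCC
Step 3: CZCC  (unchanged — fixed point at step 2)


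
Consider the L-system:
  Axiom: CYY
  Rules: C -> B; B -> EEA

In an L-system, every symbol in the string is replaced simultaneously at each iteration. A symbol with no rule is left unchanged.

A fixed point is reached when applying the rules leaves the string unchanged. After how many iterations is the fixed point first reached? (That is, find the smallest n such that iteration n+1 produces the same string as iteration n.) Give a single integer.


Answer: 2

Derivation:
Step 0: CYY
Step 1: BYY
Step 2: EEAYY
Step 3: EEAYY  (unchanged — fixed point at step 2)


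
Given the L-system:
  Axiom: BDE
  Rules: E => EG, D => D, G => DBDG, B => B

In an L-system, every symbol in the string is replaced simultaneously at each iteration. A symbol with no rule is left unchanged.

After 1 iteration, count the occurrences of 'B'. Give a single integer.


Answer: 1

Derivation:
Step 0: BDE  (1 'B')
Step 1: BDEG  (1 'B')


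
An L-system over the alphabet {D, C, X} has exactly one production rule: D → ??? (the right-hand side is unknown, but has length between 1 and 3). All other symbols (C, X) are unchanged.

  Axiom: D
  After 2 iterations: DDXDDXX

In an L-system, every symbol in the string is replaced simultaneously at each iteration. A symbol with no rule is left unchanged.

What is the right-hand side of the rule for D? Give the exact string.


Answer: DDX

Derivation:
Trying D → DDX:
  Step 0: D
  Step 1: DDX
  Step 2: DDXDDXX
Matches the given result.


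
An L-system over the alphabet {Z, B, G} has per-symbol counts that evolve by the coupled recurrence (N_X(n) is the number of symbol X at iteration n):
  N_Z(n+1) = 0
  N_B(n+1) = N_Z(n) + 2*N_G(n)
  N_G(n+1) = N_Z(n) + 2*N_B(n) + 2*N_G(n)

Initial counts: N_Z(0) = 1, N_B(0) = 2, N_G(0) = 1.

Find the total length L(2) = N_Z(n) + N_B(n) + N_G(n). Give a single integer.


Step 0: N_Z=1, N_B=2, N_G=1, L=4
Step 1: N_Z=0, N_B=3, N_G=7, L=10
Step 2: N_Z=0, N_B=14, N_G=20, L=34

Answer: 34


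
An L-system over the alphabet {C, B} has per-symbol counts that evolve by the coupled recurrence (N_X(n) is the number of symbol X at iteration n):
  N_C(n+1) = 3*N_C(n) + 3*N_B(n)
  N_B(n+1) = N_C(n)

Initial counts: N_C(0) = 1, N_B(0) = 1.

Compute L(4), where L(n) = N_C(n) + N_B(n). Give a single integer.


Answer: 387

Derivation:
Step 0: N_C=1, N_B=1, L=2
Step 1: N_C=6, N_B=1, L=7
Step 2: N_C=21, N_B=6, L=27
Step 3: N_C=81, N_B=21, L=102
Step 4: N_C=306, N_B=81, L=387


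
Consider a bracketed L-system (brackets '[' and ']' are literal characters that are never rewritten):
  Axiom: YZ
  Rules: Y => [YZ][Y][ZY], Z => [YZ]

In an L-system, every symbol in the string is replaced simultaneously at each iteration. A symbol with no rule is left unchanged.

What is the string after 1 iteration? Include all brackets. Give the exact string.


Answer: [YZ][Y][ZY][YZ]

Derivation:
Step 0: YZ
Step 1: [YZ][Y][ZY][YZ]


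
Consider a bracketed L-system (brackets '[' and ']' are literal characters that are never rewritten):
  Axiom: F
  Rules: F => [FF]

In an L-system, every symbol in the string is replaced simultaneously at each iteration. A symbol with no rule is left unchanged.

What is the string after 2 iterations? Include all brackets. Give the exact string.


Answer: [[FF][FF]]

Derivation:
Step 0: F
Step 1: [FF]
Step 2: [[FF][FF]]


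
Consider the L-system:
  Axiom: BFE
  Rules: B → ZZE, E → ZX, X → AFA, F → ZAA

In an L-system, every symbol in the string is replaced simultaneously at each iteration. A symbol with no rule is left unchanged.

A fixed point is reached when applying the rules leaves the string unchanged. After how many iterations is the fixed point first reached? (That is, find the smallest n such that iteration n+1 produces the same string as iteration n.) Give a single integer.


Answer: 4

Derivation:
Step 0: BFE
Step 1: ZZEZAAZX
Step 2: ZZZXZAAZAFA
Step 3: ZZZAFAZAAZAZAAA
Step 4: ZZZAZAAAZAAZAZAAA
Step 5: ZZZAZAAAZAAZAZAAA  (unchanged — fixed point at step 4)


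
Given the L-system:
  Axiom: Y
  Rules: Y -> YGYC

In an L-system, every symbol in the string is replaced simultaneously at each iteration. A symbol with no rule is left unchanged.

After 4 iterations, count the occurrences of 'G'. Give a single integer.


Step 0: Y  (0 'G')
Step 1: YGYC  (1 'G')
Step 2: YGYCGYGYCC  (3 'G')
Step 3: YGYCGYGYCCGYGYCGYGYCCC  (7 'G')
Step 4: YGYCGYGYCCGYGYCGYGYCCCGYGYCGYGYCCGYGYCGYGYCCCC  (15 'G')

Answer: 15


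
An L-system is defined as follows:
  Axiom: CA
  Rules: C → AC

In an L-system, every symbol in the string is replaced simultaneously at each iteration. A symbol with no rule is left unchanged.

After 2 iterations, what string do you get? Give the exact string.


Answer: AACA

Derivation:
Step 0: CA
Step 1: ACA
Step 2: AACA


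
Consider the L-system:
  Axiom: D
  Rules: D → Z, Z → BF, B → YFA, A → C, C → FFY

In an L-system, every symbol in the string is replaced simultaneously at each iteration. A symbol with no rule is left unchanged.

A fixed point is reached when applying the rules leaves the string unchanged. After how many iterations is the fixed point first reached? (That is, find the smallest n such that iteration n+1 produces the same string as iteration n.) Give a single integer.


Step 0: D
Step 1: Z
Step 2: BF
Step 3: YFAF
Step 4: YFCF
Step 5: YFFFYF
Step 6: YFFFYF  (unchanged — fixed point at step 5)

Answer: 5


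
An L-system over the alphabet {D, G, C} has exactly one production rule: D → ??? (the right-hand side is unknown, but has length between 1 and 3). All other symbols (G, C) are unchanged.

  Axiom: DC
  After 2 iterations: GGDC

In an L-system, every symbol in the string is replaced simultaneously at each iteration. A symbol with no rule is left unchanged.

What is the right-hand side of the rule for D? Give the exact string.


Trying D → GD:
  Step 0: DC
  Step 1: GDC
  Step 2: GGDC
Matches the given result.

Answer: GD


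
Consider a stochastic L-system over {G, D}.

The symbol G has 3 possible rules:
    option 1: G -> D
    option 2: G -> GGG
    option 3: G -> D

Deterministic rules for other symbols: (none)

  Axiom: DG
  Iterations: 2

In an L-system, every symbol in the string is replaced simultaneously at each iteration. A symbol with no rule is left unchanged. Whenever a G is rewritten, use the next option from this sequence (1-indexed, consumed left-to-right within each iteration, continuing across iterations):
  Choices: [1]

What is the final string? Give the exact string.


Answer: DD

Derivation:
Step 0: DG
Step 1: DD  (used choices [1])
Step 2: DD  (used choices [])


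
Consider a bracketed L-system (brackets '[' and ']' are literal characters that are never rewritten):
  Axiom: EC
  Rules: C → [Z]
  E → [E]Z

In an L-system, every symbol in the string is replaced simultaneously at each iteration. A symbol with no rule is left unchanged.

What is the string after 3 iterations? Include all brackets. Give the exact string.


Step 0: EC
Step 1: [E]Z[Z]
Step 2: [[E]Z]Z[Z]
Step 3: [[[E]Z]Z]Z[Z]

Answer: [[[E]Z]Z]Z[Z]


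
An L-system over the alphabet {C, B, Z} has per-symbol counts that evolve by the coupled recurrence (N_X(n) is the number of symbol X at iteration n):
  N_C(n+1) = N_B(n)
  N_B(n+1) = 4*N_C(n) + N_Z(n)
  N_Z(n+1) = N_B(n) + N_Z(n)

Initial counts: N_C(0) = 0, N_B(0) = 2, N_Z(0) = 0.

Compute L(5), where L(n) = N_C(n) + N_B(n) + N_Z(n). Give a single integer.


Answer: 140

Derivation:
Step 0: N_C=0, N_B=2, N_Z=0, L=2
Step 1: N_C=2, N_B=0, N_Z=2, L=4
Step 2: N_C=0, N_B=10, N_Z=2, L=12
Step 3: N_C=10, N_B=2, N_Z=12, L=24
Step 4: N_C=2, N_B=52, N_Z=14, L=68
Step 5: N_C=52, N_B=22, N_Z=66, L=140


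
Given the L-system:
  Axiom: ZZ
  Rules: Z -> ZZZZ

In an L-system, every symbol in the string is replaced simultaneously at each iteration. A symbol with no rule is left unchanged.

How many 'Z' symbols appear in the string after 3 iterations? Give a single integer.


Answer: 128

Derivation:
Step 0: ZZ  (2 'Z')
Step 1: ZZZZZZZZ  (8 'Z')
Step 2: ZZZZZZZZZZZZZZZZZZZZZZZZZZZZZZZZ  (32 'Z')
Step 3: ZZZZZZZZZZZZZZZZZZZZZZZZZZZZZZZZZZZZZZZZZZZZZZZZZZZZZZZZZZZZZZZZZZZZZZZZZZZZZZZZZZZZZZZZZZZZZZZZZZZZZZZZZZZZZZZZZZZZZZZZZZZZZZZZ  (128 'Z')


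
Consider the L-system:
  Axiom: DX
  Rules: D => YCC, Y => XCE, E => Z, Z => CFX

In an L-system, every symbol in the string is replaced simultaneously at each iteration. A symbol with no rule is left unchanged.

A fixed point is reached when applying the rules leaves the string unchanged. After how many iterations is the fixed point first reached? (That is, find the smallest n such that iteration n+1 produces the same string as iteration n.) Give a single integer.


Answer: 4

Derivation:
Step 0: DX
Step 1: YCCX
Step 2: XCECCX
Step 3: XCZCCX
Step 4: XCCFXCCX
Step 5: XCCFXCCX  (unchanged — fixed point at step 4)


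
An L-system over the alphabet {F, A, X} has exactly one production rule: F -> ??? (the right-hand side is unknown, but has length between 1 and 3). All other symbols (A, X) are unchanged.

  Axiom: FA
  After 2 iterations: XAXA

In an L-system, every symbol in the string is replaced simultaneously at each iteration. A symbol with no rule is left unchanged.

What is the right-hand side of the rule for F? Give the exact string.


Trying F -> XAX:
  Step 0: FA
  Step 1: XAXA
  Step 2: XAXA
Matches the given result.

Answer: XAX


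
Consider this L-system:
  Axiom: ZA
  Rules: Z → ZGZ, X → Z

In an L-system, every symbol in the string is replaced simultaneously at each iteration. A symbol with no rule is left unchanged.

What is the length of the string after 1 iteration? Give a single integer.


Step 0: length = 2
Step 1: length = 4

Answer: 4


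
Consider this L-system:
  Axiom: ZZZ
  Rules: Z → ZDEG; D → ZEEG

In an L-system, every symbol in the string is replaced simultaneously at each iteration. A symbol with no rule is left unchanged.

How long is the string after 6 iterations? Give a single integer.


Step 0: length = 3
Step 1: length = 12
Step 2: length = 30
Step 3: length = 57
Step 4: length = 102
Step 5: length = 174
Step 6: length = 291

Answer: 291


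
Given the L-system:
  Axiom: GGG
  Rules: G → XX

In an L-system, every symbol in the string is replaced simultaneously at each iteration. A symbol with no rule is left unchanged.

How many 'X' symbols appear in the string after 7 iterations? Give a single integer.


Step 0: GGG  (0 'X')
Step 1: XXXXXX  (6 'X')
Step 2: XXXXXX  (6 'X')
Step 3: XXXXXX  (6 'X')
Step 4: XXXXXX  (6 'X')
Step 5: XXXXXX  (6 'X')
Step 6: XXXXXX  (6 'X')
Step 7: XXXXXX  (6 'X')

Answer: 6


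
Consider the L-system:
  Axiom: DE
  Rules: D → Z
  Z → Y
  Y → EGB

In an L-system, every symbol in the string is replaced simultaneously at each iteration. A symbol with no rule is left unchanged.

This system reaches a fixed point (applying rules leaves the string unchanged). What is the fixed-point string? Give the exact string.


Answer: EGBE

Derivation:
Step 0: DE
Step 1: ZE
Step 2: YE
Step 3: EGBE
Step 4: EGBE  (unchanged — fixed point at step 3)


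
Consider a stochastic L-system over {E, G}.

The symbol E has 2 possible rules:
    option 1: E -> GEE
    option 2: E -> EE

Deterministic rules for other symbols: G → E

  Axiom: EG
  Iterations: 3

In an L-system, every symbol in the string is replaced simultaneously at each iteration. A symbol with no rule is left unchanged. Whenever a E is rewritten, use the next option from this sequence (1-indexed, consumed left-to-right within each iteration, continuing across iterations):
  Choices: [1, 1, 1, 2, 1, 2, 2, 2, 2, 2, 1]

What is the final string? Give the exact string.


Answer: GEEEEEEEEEEEEEEGEE

Derivation:
Step 0: EG
Step 1: GEEE  (used choices [1])
Step 2: EGEEGEEEE  (used choices [1, 1, 2])
Step 3: GEEEEEEEEEEEEEEGEE  (used choices [1, 2, 2, 2, 2, 2, 1])


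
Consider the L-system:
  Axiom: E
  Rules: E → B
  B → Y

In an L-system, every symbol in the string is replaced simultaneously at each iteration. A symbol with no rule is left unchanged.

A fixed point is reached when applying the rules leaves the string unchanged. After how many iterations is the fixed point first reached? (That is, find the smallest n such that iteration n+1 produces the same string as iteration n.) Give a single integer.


Step 0: E
Step 1: B
Step 2: Y
Step 3: Y  (unchanged — fixed point at step 2)

Answer: 2


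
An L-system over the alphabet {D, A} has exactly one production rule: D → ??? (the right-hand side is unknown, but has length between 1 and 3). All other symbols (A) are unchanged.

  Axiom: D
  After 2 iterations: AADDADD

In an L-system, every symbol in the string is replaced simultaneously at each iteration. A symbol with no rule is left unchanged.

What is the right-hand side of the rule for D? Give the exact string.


Trying D → ADD:
  Step 0: D
  Step 1: ADD
  Step 2: AADDADD
Matches the given result.

Answer: ADD


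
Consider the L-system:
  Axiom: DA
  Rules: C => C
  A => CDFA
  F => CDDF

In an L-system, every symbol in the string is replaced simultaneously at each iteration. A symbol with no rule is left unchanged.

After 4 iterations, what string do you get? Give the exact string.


Answer: DCDCDDCDDCDDFCDCDDCDDFCDCDDFCDFA

Derivation:
Step 0: DA
Step 1: DCDFA
Step 2: DCDCDDFCDFA
Step 3: DCDCDDCDDFCDCDDFCDFA
Step 4: DCDCDDCDDCDDFCDCDDCDDFCDCDDFCDFA


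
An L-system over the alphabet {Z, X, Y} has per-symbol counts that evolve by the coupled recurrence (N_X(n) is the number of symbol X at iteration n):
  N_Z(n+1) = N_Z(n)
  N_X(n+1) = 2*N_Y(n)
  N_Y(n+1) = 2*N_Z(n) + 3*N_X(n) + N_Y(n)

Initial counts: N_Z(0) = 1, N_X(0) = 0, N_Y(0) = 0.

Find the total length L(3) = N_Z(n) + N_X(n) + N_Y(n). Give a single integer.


Answer: 27

Derivation:
Step 0: N_Z=1, N_X=0, N_Y=0, L=1
Step 1: N_Z=1, N_X=0, N_Y=2, L=3
Step 2: N_Z=1, N_X=4, N_Y=4, L=9
Step 3: N_Z=1, N_X=8, N_Y=18, L=27


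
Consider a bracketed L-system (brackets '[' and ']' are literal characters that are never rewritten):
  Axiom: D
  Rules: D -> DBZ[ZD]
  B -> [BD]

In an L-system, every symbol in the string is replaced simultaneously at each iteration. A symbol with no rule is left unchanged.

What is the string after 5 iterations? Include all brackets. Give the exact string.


Answer: DBZ[ZD][BD]Z[ZDBZ[ZD]][[BD]DBZ[ZD]]Z[ZDBZ[ZD][BD]Z[ZDBZ[ZD]]][[[BD]DBZ[ZD]]DBZ[ZD][BD]Z[ZDBZ[ZD]]]Z[ZDBZ[ZD][BD]Z[ZDBZ[ZD]][[BD]DBZ[ZD]]Z[ZDBZ[ZD][BD]Z[ZDBZ[ZD]]]][[[[BD]DBZ[ZD]]DBZ[ZD][BD]Z[ZDBZ[ZD]]]DBZ[ZD][BD]Z[ZDBZ[ZD]][[BD]DBZ[ZD]]Z[ZDBZ[ZD][BD]Z[ZDBZ[ZD]]]]Z[ZDBZ[ZD][BD]Z[ZDBZ[ZD]][[BD]DBZ[ZD]]Z[ZDBZ[ZD][BD]Z[ZDBZ[ZD]]][[[BD]DBZ[ZD]]DBZ[ZD][BD]Z[ZDBZ[ZD]]]Z[ZDBZ[ZD][BD]Z[ZDBZ[ZD]][[BD]DBZ[ZD]]Z[ZDBZ[ZD][BD]Z[ZDBZ[ZD]]]]]

Derivation:
Step 0: D
Step 1: DBZ[ZD]
Step 2: DBZ[ZD][BD]Z[ZDBZ[ZD]]
Step 3: DBZ[ZD][BD]Z[ZDBZ[ZD]][[BD]DBZ[ZD]]Z[ZDBZ[ZD][BD]Z[ZDBZ[ZD]]]
Step 4: DBZ[ZD][BD]Z[ZDBZ[ZD]][[BD]DBZ[ZD]]Z[ZDBZ[ZD][BD]Z[ZDBZ[ZD]]][[[BD]DBZ[ZD]]DBZ[ZD][BD]Z[ZDBZ[ZD]]]Z[ZDBZ[ZD][BD]Z[ZDBZ[ZD]][[BD]DBZ[ZD]]Z[ZDBZ[ZD][BD]Z[ZDBZ[ZD]]]]
Step 5: DBZ[ZD][BD]Z[ZDBZ[ZD]][[BD]DBZ[ZD]]Z[ZDBZ[ZD][BD]Z[ZDBZ[ZD]]][[[BD]DBZ[ZD]]DBZ[ZD][BD]Z[ZDBZ[ZD]]]Z[ZDBZ[ZD][BD]Z[ZDBZ[ZD]][[BD]DBZ[ZD]]Z[ZDBZ[ZD][BD]Z[ZDBZ[ZD]]]][[[[BD]DBZ[ZD]]DBZ[ZD][BD]Z[ZDBZ[ZD]]]DBZ[ZD][BD]Z[ZDBZ[ZD]][[BD]DBZ[ZD]]Z[ZDBZ[ZD][BD]Z[ZDBZ[ZD]]]]Z[ZDBZ[ZD][BD]Z[ZDBZ[ZD]][[BD]DBZ[ZD]]Z[ZDBZ[ZD][BD]Z[ZDBZ[ZD]]][[[BD]DBZ[ZD]]DBZ[ZD][BD]Z[ZDBZ[ZD]]]Z[ZDBZ[ZD][BD]Z[ZDBZ[ZD]][[BD]DBZ[ZD]]Z[ZDBZ[ZD][BD]Z[ZDBZ[ZD]]]]]


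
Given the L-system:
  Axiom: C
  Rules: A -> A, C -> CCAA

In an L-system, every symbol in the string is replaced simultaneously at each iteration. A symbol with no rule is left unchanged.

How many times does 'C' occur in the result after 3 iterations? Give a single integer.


Answer: 8

Derivation:
Step 0: C  (1 'C')
Step 1: CCAA  (2 'C')
Step 2: CCAACCAAAA  (4 'C')
Step 3: CCAACCAAAACCAACCAAAAAA  (8 'C')


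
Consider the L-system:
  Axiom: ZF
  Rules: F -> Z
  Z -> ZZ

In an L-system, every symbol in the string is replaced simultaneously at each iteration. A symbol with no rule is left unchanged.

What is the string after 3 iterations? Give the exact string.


Answer: ZZZZZZZZZZZZ

Derivation:
Step 0: ZF
Step 1: ZZZ
Step 2: ZZZZZZ
Step 3: ZZZZZZZZZZZZ


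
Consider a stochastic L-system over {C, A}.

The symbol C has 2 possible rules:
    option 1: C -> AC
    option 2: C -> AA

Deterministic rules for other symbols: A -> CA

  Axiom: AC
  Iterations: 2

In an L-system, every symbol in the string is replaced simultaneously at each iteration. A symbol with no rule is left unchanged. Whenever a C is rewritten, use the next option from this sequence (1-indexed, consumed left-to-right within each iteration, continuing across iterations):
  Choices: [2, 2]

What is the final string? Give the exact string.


Step 0: AC
Step 1: CAAA  (used choices [2])
Step 2: AACACACA  (used choices [2])

Answer: AACACACA


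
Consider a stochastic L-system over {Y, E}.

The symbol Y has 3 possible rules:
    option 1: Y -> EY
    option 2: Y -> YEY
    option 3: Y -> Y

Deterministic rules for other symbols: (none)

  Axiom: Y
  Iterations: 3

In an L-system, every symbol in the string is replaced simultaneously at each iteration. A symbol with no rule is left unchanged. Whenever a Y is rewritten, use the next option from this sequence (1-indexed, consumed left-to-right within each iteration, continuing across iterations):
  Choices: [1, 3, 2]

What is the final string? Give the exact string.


Answer: EYEY

Derivation:
Step 0: Y
Step 1: EY  (used choices [1])
Step 2: EY  (used choices [3])
Step 3: EYEY  (used choices [2])


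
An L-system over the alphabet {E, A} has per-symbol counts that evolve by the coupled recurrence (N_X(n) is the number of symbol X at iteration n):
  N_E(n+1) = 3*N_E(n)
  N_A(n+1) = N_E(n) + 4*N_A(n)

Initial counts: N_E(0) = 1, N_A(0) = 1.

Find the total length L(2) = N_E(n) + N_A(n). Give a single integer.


Step 0: N_E=1, N_A=1, L=2
Step 1: N_E=3, N_A=5, L=8
Step 2: N_E=9, N_A=23, L=32

Answer: 32


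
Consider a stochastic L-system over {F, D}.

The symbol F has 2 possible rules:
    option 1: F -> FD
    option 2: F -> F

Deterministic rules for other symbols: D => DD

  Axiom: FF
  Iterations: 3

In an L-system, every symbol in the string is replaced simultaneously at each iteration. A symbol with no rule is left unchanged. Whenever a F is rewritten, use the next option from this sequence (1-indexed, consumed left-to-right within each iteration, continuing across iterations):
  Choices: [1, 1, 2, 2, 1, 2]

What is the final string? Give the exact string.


Step 0: FF
Step 1: FDFD  (used choices [1, 1])
Step 2: FDDFDD  (used choices [2, 2])
Step 3: FDDDDDFDDDD  (used choices [1, 2])

Answer: FDDDDDFDDDD


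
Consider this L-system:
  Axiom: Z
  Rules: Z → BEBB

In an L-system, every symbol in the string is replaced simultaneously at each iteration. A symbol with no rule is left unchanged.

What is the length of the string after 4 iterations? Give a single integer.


Answer: 4

Derivation:
Step 0: length = 1
Step 1: length = 4
Step 2: length = 4
Step 3: length = 4
Step 4: length = 4


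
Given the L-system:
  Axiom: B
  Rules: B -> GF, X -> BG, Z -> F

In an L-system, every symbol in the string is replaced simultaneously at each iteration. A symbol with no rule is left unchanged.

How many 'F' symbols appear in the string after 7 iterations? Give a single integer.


Answer: 1

Derivation:
Step 0: B  (0 'F')
Step 1: GF  (1 'F')
Step 2: GF  (1 'F')
Step 3: GF  (1 'F')
Step 4: GF  (1 'F')
Step 5: GF  (1 'F')
Step 6: GF  (1 'F')
Step 7: GF  (1 'F')


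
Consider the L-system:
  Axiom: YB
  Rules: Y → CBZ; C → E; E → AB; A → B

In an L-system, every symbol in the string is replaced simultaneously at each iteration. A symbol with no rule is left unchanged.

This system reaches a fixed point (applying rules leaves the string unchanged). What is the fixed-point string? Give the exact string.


Step 0: YB
Step 1: CBZB
Step 2: EBZB
Step 3: ABBZB
Step 4: BBBZB
Step 5: BBBZB  (unchanged — fixed point at step 4)

Answer: BBBZB


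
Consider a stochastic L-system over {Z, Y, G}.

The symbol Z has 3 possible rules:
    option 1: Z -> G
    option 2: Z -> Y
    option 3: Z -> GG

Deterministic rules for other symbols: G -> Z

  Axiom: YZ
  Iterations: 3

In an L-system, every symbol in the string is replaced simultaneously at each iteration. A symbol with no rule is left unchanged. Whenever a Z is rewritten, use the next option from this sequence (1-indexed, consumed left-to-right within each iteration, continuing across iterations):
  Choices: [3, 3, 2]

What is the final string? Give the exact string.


Answer: YGGY

Derivation:
Step 0: YZ
Step 1: YGG  (used choices [3])
Step 2: YZZ  (used choices [])
Step 3: YGGY  (used choices [3, 2])


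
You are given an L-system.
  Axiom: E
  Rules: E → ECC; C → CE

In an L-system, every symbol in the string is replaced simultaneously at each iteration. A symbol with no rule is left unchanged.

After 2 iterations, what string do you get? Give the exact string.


Step 0: E
Step 1: ECC
Step 2: ECCCECE

Answer: ECCCECE


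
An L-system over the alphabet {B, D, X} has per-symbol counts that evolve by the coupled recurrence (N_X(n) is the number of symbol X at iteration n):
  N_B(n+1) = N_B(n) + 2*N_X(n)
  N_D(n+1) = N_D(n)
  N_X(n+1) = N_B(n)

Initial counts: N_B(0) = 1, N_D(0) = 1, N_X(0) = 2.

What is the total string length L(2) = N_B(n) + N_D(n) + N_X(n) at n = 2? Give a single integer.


Answer: 13

Derivation:
Step 0: N_B=1, N_D=1, N_X=2, L=4
Step 1: N_B=5, N_D=1, N_X=1, L=7
Step 2: N_B=7, N_D=1, N_X=5, L=13


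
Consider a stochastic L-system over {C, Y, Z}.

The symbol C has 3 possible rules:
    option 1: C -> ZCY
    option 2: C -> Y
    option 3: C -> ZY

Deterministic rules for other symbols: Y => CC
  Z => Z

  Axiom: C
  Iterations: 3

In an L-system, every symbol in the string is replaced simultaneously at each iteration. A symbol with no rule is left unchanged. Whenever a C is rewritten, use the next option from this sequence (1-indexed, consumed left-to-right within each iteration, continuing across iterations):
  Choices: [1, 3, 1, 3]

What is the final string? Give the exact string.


Answer: ZZCCZCYZY

Derivation:
Step 0: C
Step 1: ZCY  (used choices [1])
Step 2: ZZYCC  (used choices [3])
Step 3: ZZCCZCYZY  (used choices [1, 3])


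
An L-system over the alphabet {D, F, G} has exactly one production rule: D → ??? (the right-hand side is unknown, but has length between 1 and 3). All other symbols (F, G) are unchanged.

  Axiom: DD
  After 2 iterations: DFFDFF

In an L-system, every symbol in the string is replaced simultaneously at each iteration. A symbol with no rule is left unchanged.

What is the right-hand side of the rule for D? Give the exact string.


Trying D → DF:
  Step 0: DD
  Step 1: DFDF
  Step 2: DFFDFF
Matches the given result.

Answer: DF


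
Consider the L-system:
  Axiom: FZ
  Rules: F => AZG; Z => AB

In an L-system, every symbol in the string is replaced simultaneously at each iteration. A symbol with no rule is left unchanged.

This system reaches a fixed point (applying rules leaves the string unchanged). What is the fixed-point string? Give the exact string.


Step 0: FZ
Step 1: AZGAB
Step 2: AABGAB
Step 3: AABGAB  (unchanged — fixed point at step 2)

Answer: AABGAB


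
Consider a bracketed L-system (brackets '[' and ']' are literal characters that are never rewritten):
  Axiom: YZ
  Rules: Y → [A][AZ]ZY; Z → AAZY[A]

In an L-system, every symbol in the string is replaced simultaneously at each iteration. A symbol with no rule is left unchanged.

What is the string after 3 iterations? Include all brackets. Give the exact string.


Answer: [A][AAAAAZY[A][A][AZ]ZY[A]]AAAAZY[A][A][AZ]ZY[A][A][AAAZY[A]]AAZY[A][A][AZ]ZYAAAAAAZY[A][A][AZ]ZY[A][A][AAAZY[A]]AAZY[A][A][AZ]ZY[A]

Derivation:
Step 0: YZ
Step 1: [A][AZ]ZYAAZY[A]
Step 2: [A][AAAZY[A]]AAZY[A][A][AZ]ZYAAAAZY[A][A][AZ]ZY[A]
Step 3: [A][AAAAAZY[A][A][AZ]ZY[A]]AAAAZY[A][A][AZ]ZY[A][A][AAAZY[A]]AAZY[A][A][AZ]ZYAAAAAAZY[A][A][AZ]ZY[A][A][AAAZY[A]]AAZY[A][A][AZ]ZY[A]


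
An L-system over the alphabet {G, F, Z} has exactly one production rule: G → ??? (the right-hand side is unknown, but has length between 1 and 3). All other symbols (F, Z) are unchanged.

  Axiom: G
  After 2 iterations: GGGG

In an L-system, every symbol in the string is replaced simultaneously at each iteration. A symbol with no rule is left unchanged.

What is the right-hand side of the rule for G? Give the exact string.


Trying G → GG:
  Step 0: G
  Step 1: GG
  Step 2: GGGG
Matches the given result.

Answer: GG


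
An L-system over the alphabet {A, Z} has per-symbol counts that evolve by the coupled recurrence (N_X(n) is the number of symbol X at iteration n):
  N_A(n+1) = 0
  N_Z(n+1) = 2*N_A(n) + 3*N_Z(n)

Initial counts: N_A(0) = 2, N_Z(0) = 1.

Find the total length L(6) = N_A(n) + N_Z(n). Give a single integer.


Answer: 1701

Derivation:
Step 0: N_A=2, N_Z=1, L=3
Step 1: N_A=0, N_Z=7, L=7
Step 2: N_A=0, N_Z=21, L=21
Step 3: N_A=0, N_Z=63, L=63
Step 4: N_A=0, N_Z=189, L=189
Step 5: N_A=0, N_Z=567, L=567
Step 6: N_A=0, N_Z=1701, L=1701


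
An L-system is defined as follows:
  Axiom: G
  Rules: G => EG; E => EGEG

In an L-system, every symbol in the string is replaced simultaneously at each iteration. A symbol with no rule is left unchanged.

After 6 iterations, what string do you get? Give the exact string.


Answer: EGEGEGEGEGEGEGEGEGEGEGEGEGEGEGEGEGEGEGEGEGEGEGEGEGEGEGEGEGEGEGEGEGEGEGEGEGEGEGEGEGEGEGEGEGEGEGEGEGEGEGEGEGEGEGEGEGEGEGEGEGEGEGEGEGEGEGEGEGEGEGEGEGEGEGEGEGEGEGEGEGEGEGEGEGEGEGEGEGEGEGEGEGEGEGEGEGEGEGEGEGEGEGEGEGEGEGEGEGEGEGEGEGEGEGEGEGEGEGEGEGEGEGEGEGEGEGEGEGEGEGEGEGEGEGEGEGEGEGEGEGEGEGEGEGEGEGEGEGEGEGEGEGEGEGEGEGEGEGEGEGEGEGEGEGEGEGEGEGEGEGEGEGEGEGEGEGEGEGEGEGEGEGEGEGEGEGEGEGEGEGEGEGEGEGEGEGEGEGEGEGEGEGEGEGEGEGEGEGEGEGEGEGEGEGEGEGEGEGEGEGEGEGEGEGEGEGEGEGEGEGEGEGEGEGEGEGEGEGEGEGEGEG

Derivation:
Step 0: G
Step 1: EG
Step 2: EGEGEG
Step 3: EGEGEGEGEGEGEGEGEG
Step 4: EGEGEGEGEGEGEGEGEGEGEGEGEGEGEGEGEGEGEGEGEGEGEGEGEGEGEG
Step 5: EGEGEGEGEGEGEGEGEGEGEGEGEGEGEGEGEGEGEGEGEGEGEGEGEGEGEGEGEGEGEGEGEGEGEGEGEGEGEGEGEGEGEGEGEGEGEGEGEGEGEGEGEGEGEGEGEGEGEGEGEGEGEGEGEGEGEGEGEGEGEGEGEGEGEGEGEGEGEGEGEG
Step 6: EGEGEGEGEGEGEGEGEGEGEGEGEGEGEGEGEGEGEGEGEGEGEGEGEGEGEGEGEGEGEGEGEGEGEGEGEGEGEGEGEGEGEGEGEGEGEGEGEGEGEGEGEGEGEGEGEGEGEGEGEGEGEGEGEGEGEGEGEGEGEGEGEGEGEGEGEGEGEGEGEGEGEGEGEGEGEGEGEGEGEGEGEGEGEGEGEGEGEGEGEGEGEGEGEGEGEGEGEGEGEGEGEGEGEGEGEGEGEGEGEGEGEGEGEGEGEGEGEGEGEGEGEGEGEGEGEGEGEGEGEGEGEGEGEGEGEGEGEGEGEGEGEGEGEGEGEGEGEGEGEGEGEGEGEGEGEGEGEGEGEGEGEGEGEGEGEGEGEGEGEGEGEGEGEGEGEGEGEGEGEGEGEGEGEGEGEGEGEGEGEGEGEGEGEGEGEGEGEGEGEGEGEGEGEGEGEGEGEGEGEGEGEGEGEGEGEGEGEGEGEGEGEGEGEGEGEGEGEGEGEGEGEG


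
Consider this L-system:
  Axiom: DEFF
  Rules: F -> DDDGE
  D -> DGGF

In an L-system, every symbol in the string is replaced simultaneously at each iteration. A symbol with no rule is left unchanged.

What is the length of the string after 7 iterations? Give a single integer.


Answer: 2871

Derivation:
Step 0: length = 4
Step 1: length = 15
Step 2: length = 40
Step 3: length = 98
Step 4: length = 231
Step 5: length = 538
Step 6: length = 1244
Step 7: length = 2871


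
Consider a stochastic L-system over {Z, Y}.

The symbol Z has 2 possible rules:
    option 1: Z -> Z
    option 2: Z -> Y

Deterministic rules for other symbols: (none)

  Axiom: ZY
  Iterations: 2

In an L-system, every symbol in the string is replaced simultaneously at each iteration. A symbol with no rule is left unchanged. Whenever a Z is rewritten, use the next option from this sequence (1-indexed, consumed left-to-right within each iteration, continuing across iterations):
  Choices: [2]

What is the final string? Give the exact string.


Step 0: ZY
Step 1: YY  (used choices [2])
Step 2: YY  (used choices [])

Answer: YY


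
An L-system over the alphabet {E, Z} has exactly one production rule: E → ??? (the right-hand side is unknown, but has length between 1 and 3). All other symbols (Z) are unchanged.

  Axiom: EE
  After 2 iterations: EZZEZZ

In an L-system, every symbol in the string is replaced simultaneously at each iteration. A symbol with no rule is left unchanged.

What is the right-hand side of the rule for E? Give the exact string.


Trying E → EZ:
  Step 0: EE
  Step 1: EZEZ
  Step 2: EZZEZZ
Matches the given result.

Answer: EZ


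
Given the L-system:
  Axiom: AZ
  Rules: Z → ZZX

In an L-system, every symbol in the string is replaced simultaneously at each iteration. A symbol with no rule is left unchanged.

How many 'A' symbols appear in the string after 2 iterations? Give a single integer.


Step 0: AZ  (1 'A')
Step 1: AZZX  (1 'A')
Step 2: AZZXZZXX  (1 'A')

Answer: 1


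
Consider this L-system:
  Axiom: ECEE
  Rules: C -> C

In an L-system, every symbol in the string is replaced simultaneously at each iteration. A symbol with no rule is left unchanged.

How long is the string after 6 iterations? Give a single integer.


Step 0: length = 4
Step 1: length = 4
Step 2: length = 4
Step 3: length = 4
Step 4: length = 4
Step 5: length = 4
Step 6: length = 4

Answer: 4


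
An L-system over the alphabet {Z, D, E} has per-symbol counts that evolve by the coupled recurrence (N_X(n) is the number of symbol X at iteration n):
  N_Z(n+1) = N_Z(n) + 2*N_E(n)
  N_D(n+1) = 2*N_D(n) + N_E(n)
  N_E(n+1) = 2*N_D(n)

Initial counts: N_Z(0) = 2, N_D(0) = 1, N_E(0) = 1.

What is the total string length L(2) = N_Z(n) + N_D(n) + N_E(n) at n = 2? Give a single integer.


Step 0: N_Z=2, N_D=1, N_E=1, L=4
Step 1: N_Z=4, N_D=3, N_E=2, L=9
Step 2: N_Z=8, N_D=8, N_E=6, L=22

Answer: 22


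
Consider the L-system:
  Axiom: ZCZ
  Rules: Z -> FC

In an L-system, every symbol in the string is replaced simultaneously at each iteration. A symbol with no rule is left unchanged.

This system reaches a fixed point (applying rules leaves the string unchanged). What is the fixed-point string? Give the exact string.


Step 0: ZCZ
Step 1: FCCFC
Step 2: FCCFC  (unchanged — fixed point at step 1)

Answer: FCCFC


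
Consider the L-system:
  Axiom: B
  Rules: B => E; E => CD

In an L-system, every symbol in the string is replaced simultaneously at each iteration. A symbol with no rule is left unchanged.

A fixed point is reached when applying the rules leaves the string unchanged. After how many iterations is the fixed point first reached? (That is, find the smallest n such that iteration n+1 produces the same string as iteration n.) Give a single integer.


Answer: 2

Derivation:
Step 0: B
Step 1: E
Step 2: CD
Step 3: CD  (unchanged — fixed point at step 2)


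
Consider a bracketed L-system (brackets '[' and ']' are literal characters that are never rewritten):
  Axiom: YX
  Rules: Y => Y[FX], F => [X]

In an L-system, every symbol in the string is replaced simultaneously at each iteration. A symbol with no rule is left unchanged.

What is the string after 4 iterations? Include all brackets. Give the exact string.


Answer: Y[FX][[X]X][[X]X][[X]X]X

Derivation:
Step 0: YX
Step 1: Y[FX]X
Step 2: Y[FX][[X]X]X
Step 3: Y[FX][[X]X][[X]X]X
Step 4: Y[FX][[X]X][[X]X][[X]X]X


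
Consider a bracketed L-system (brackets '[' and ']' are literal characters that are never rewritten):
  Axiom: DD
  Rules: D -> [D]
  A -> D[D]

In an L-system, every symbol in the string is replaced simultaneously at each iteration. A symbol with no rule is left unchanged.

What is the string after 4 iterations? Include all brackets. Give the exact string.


Answer: [[[[D]]]][[[[D]]]]

Derivation:
Step 0: DD
Step 1: [D][D]
Step 2: [[D]][[D]]
Step 3: [[[D]]][[[D]]]
Step 4: [[[[D]]]][[[[D]]]]


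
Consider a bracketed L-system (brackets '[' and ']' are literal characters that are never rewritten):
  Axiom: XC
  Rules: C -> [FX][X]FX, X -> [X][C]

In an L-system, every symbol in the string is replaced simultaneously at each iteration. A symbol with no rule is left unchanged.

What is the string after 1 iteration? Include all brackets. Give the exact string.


Answer: [X][C][FX][X]FX

Derivation:
Step 0: XC
Step 1: [X][C][FX][X]FX


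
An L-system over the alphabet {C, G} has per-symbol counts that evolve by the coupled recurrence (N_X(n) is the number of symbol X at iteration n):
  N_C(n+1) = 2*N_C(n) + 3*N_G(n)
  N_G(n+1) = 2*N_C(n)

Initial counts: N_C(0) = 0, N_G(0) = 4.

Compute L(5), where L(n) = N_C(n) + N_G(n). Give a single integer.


Step 0: N_C=0, N_G=4, L=4
Step 1: N_C=12, N_G=0, L=12
Step 2: N_C=24, N_G=24, L=48
Step 3: N_C=120, N_G=48, L=168
Step 4: N_C=384, N_G=240, L=624
Step 5: N_C=1488, N_G=768, L=2256

Answer: 2256


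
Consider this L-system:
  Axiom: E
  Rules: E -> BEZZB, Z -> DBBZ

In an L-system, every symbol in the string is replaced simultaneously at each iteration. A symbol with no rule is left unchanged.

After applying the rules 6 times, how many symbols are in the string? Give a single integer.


Answer: 115

Derivation:
Step 0: length = 1
Step 1: length = 5
Step 2: length = 15
Step 3: length = 31
Step 4: length = 53
Step 5: length = 81
Step 6: length = 115
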